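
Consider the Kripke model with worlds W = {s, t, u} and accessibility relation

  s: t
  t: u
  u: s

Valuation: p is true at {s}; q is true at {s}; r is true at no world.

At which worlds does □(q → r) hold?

{s, t}

s: successors {t}; q → r there: t:T. ✓
t: successors {u}; q → r there: u:T. ✓
u: successors {s}; q → r there: s:F. ✗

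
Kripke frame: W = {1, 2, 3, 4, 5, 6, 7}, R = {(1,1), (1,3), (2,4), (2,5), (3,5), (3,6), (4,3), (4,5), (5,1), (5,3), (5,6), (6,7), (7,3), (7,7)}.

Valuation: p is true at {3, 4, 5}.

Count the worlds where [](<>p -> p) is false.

1: successors {1, 3}; <>p -> p there: 1:F, 3:T. ✗
2: successors {4, 5}; <>p -> p there: 4:T, 5:T. ✓
3: successors {5, 6}; <>p -> p there: 5:T, 6:T. ✓
4: successors {3, 5}; <>p -> p there: 3:T, 5:T. ✓
5: successors {1, 3, 6}; <>p -> p there: 1:F, 3:T, 6:T. ✗
6: successors {7}; <>p -> p there: 7:F. ✗
7: successors {3, 7}; <>p -> p there: 3:T, 7:F. ✗
Satisfying worlds: {2, 3, 4}.
So [](<>p -> p) fails at the other 4 worlds.

4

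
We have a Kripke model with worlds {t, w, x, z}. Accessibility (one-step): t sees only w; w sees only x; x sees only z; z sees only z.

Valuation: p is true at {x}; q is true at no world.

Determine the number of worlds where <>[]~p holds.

t: successors {w}; []~p there: w:F. ✗
w: successors {x}; []~p there: x:T. ✓
x: successors {z}; []~p there: z:T. ✓
z: successors {z}; []~p there: z:T. ✓
Satisfying worlds: {w, x, z}.

3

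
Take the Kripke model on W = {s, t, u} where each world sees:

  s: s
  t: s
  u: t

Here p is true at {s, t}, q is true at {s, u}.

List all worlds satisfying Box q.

{s, t}

s: successors {s}; q there: s:T. ✓
t: successors {s}; q there: s:T. ✓
u: successors {t}; q there: t:F. ✗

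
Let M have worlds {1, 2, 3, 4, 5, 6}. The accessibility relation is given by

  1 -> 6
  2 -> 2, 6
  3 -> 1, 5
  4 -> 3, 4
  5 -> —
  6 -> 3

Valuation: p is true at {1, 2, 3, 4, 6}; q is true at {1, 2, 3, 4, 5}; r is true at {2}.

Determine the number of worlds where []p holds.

5

1: successors {6}; p there: 6:T. ✓
2: successors {2, 6}; p there: 2:T, 6:T. ✓
3: successors {1, 5}; p there: 1:T, 5:F. ✗
4: successors {3, 4}; p there: 3:T, 4:T. ✓
5: no successors, so []p holds vacuously. ✓
6: successors {3}; p there: 3:T. ✓
Satisfying worlds: {1, 2, 4, 5, 6}.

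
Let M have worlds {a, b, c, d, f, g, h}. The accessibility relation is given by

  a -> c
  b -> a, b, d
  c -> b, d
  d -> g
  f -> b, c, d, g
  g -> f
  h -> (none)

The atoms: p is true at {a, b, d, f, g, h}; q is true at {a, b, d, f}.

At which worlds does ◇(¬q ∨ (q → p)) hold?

a: successors {c}; ¬q ∨ (q → p) there: c:T. ✓
b: successors {a, b, d}; ¬q ∨ (q → p) there: a:T, b:T, d:T. ✓
c: successors {b, d}; ¬q ∨ (q → p) there: b:T, d:T. ✓
d: successors {g}; ¬q ∨ (q → p) there: g:T. ✓
f: successors {b, c, d, g}; ¬q ∨ (q → p) there: b:T, c:T, d:T, g:T. ✓
g: successors {f}; ¬q ∨ (q → p) there: f:T. ✓
h: no successors, so ◇(¬q ∨ (q → p)) fails. ✗

{a, b, c, d, f, g}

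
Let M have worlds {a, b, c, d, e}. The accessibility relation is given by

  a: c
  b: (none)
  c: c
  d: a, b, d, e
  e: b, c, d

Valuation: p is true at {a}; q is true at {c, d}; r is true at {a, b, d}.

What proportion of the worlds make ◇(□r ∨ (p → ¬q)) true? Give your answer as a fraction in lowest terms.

4/5

a: successors {c}; □r ∨ (p → ¬q) there: c:T. ✓
b: no successors, so ◇(□r ∨ (p → ¬q)) fails. ✗
c: successors {c}; □r ∨ (p → ¬q) there: c:T. ✓
d: successors {a, b, d, e}; □r ∨ (p → ¬q) there: a:T, b:T, d:T, e:T. ✓
e: successors {b, c, d}; □r ∨ (p → ¬q) there: b:T, c:T, d:T. ✓
That's 4 of 5 worlds, so 4/5.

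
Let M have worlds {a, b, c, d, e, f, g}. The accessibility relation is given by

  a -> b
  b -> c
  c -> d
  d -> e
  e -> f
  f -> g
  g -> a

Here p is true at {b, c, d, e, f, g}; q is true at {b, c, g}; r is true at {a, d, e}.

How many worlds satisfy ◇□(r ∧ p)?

a: successors {b}; □(r ∧ p) there: b:F. ✗
b: successors {c}; □(r ∧ p) there: c:T. ✓
c: successors {d}; □(r ∧ p) there: d:T. ✓
d: successors {e}; □(r ∧ p) there: e:F. ✗
e: successors {f}; □(r ∧ p) there: f:F. ✗
f: successors {g}; □(r ∧ p) there: g:F. ✗
g: successors {a}; □(r ∧ p) there: a:F. ✗
Satisfying worlds: {b, c}.

2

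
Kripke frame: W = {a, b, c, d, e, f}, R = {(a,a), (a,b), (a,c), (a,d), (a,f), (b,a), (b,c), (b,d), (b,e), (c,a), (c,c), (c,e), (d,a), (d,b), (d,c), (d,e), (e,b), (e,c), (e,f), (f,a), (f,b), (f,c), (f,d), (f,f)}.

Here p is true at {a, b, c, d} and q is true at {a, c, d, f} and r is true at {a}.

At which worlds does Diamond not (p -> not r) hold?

a: successors {a, b, c, d, f}; not (p -> not r) there: a:T, b:F, c:F, d:F, f:F. ✓
b: successors {a, c, d, e}; not (p -> not r) there: a:T, c:F, d:F, e:F. ✓
c: successors {a, c, e}; not (p -> not r) there: a:T, c:F, e:F. ✓
d: successors {a, b, c, e}; not (p -> not r) there: a:T, b:F, c:F, e:F. ✓
e: successors {b, c, f}; not (p -> not r) there: b:F, c:F, f:F. ✗
f: successors {a, b, c, d, f}; not (p -> not r) there: a:T, b:F, c:F, d:F, f:F. ✓

{a, b, c, d, f}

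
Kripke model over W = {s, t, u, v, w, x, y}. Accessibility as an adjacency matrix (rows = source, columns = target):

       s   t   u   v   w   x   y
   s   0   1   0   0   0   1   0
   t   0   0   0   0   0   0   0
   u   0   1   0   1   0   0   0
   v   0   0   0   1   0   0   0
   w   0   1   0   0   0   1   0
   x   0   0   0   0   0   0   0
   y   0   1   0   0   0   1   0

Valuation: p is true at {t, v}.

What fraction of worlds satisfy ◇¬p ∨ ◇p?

5/7

s: ◇¬p is T, ◇p is T. ✓
t: ◇¬p is F, ◇p is F. ✗
u: ◇¬p is F, ◇p is T. ✓
v: ◇¬p is F, ◇p is T. ✓
w: ◇¬p is T, ◇p is T. ✓
x: ◇¬p is F, ◇p is F. ✗
y: ◇¬p is T, ◇p is T. ✓
That's 5 of 7 worlds, so 5/7.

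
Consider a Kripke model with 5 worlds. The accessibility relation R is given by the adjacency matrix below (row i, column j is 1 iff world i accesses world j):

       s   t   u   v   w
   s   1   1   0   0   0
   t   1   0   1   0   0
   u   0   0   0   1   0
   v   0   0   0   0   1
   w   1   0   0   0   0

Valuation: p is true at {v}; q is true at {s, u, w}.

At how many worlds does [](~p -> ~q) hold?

s: successors {s, t}; ~p -> ~q there: s:F, t:T. ✗
t: successors {s, u}; ~p -> ~q there: s:F, u:F. ✗
u: successors {v}; ~p -> ~q there: v:T. ✓
v: successors {w}; ~p -> ~q there: w:F. ✗
w: successors {s}; ~p -> ~q there: s:F. ✗
Satisfying worlds: {u}.

1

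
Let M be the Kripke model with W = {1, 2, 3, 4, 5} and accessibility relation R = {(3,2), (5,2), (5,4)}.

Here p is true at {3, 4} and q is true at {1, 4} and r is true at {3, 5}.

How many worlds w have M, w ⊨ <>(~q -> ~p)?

1: no successors, so <>(~q -> ~p) fails. ✗
2: no successors, so <>(~q -> ~p) fails. ✗
3: successors {2}; ~q -> ~p there: 2:T. ✓
4: no successors, so <>(~q -> ~p) fails. ✗
5: successors {2, 4}; ~q -> ~p there: 2:T, 4:T. ✓
Satisfying worlds: {3, 5}.

2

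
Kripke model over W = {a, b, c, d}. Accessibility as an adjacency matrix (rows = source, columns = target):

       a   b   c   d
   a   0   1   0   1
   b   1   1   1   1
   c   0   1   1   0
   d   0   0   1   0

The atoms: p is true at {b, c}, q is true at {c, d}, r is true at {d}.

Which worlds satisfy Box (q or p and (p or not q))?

{a, c, d}

a: successors {b, d}; q or p and (p or not q) there: b:T, d:T. ✓
b: successors {a, b, c, d}; q or p and (p or not q) there: a:F, b:T, c:T, d:T. ✗
c: successors {b, c}; q or p and (p or not q) there: b:T, c:T. ✓
d: successors {c}; q or p and (p or not q) there: c:T. ✓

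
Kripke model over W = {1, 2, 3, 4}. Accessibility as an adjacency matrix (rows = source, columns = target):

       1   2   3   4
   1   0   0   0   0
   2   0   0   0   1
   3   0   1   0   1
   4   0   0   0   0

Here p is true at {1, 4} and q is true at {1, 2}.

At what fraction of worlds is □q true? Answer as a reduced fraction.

1/2

1: no successors, so □q holds vacuously. ✓
2: successors {4}; q there: 4:F. ✗
3: successors {2, 4}; q there: 2:T, 4:F. ✗
4: no successors, so □q holds vacuously. ✓
That's 2 of 4 worlds, so 2/4 = 1/2.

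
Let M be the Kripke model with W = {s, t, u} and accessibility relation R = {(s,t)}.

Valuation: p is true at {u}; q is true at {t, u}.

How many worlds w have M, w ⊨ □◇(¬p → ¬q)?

s: successors {t}; ◇(¬p → ¬q) there: t:F. ✗
t: no successors, so □◇(¬p → ¬q) holds vacuously. ✓
u: no successors, so □◇(¬p → ¬q) holds vacuously. ✓
Satisfying worlds: {t, u}.

2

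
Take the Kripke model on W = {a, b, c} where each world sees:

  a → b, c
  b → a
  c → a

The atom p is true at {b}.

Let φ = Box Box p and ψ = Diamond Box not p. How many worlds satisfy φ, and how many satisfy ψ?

0 and 1

For Box Box p:
a: successors {b, c}; Box p there: b:F, c:F. ✗
b: successors {a}; Box p there: a:F. ✗
c: successors {a}; Box p there: a:F. ✗
— 0 worlds.
For Diamond Box not p:
a: successors {b, c}; Box not p there: b:T, c:T. ✓
b: successors {a}; Box not p there: a:F. ✗
c: successors {a}; Box not p there: a:F. ✗
— 1 world.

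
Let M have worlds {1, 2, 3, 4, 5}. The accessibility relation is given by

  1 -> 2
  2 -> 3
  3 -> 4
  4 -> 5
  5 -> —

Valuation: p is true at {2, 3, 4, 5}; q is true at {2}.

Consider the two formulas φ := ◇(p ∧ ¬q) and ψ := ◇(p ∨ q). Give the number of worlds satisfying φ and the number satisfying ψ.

3 and 4

For ◇(p ∧ ¬q):
1: successors {2}; p ∧ ¬q there: 2:F. ✗
2: successors {3}; p ∧ ¬q there: 3:T. ✓
3: successors {4}; p ∧ ¬q there: 4:T. ✓
4: successors {5}; p ∧ ¬q there: 5:T. ✓
5: no successors, so ◇(p ∧ ¬q) fails. ✗
— 3 worlds.
For ◇(p ∨ q):
1: successors {2}; p ∨ q there: 2:T. ✓
2: successors {3}; p ∨ q there: 3:T. ✓
3: successors {4}; p ∨ q there: 4:T. ✓
4: successors {5}; p ∨ q there: 5:T. ✓
5: no successors, so ◇(p ∨ q) fails. ✗
— 4 worlds.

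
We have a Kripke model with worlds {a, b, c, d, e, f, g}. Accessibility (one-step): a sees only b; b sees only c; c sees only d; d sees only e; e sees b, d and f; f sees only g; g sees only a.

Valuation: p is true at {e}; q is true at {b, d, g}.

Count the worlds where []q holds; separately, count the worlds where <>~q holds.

For []q:
a: successors {b}; q there: b:T. ✓
b: successors {c}; q there: c:F. ✗
c: successors {d}; q there: d:T. ✓
d: successors {e}; q there: e:F. ✗
e: successors {b, d, f}; q there: b:T, d:T, f:F. ✗
f: successors {g}; q there: g:T. ✓
g: successors {a}; q there: a:F. ✗
— 3 worlds.
For <>~q:
a: successors {b}; ~q there: b:F. ✗
b: successors {c}; ~q there: c:T. ✓
c: successors {d}; ~q there: d:F. ✗
d: successors {e}; ~q there: e:T. ✓
e: successors {b, d, f}; ~q there: b:F, d:F, f:T. ✓
f: successors {g}; ~q there: g:F. ✗
g: successors {a}; ~q there: a:T. ✓
— 4 worlds.

3 and 4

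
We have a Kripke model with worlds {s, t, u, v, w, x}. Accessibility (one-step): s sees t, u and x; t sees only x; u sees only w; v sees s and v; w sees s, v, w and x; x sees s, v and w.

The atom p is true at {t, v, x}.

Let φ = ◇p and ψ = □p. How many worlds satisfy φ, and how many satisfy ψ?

5 and 1

For ◇p:
s: successors {t, u, x}; p there: t:T, u:F, x:T. ✓
t: successors {x}; p there: x:T. ✓
u: successors {w}; p there: w:F. ✗
v: successors {s, v}; p there: s:F, v:T. ✓
w: successors {s, v, w, x}; p there: s:F, v:T, w:F, x:T. ✓
x: successors {s, v, w}; p there: s:F, v:T, w:F. ✓
— 5 worlds.
For □p:
s: successors {t, u, x}; p there: t:T, u:F, x:T. ✗
t: successors {x}; p there: x:T. ✓
u: successors {w}; p there: w:F. ✗
v: successors {s, v}; p there: s:F, v:T. ✗
w: successors {s, v, w, x}; p there: s:F, v:T, w:F, x:T. ✗
x: successors {s, v, w}; p there: s:F, v:T, w:F. ✗
— 1 world.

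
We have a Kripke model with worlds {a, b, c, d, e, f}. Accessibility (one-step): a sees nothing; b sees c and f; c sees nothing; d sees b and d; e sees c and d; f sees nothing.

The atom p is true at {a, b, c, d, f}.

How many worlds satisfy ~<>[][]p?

a: <>[][]p is F. ✓
b: <>[][]p is T. ✗
c: <>[][]p is F. ✓
d: <>[][]p is T. ✗
e: <>[][]p is T. ✗
f: <>[][]p is F. ✓
Satisfying worlds: {a, c, f}.

3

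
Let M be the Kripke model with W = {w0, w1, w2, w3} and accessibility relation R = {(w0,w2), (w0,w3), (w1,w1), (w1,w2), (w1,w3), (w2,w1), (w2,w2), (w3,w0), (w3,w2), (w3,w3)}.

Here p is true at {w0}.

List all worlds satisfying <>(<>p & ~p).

w0: successors {w2, w3}; <>p & ~p there: w2:F, w3:T. ✓
w1: successors {w1, w2, w3}; <>p & ~p there: w1:F, w2:F, w3:T. ✓
w2: successors {w1, w2}; <>p & ~p there: w1:F, w2:F. ✗
w3: successors {w0, w2, w3}; <>p & ~p there: w0:F, w2:F, w3:T. ✓

{w0, w1, w3}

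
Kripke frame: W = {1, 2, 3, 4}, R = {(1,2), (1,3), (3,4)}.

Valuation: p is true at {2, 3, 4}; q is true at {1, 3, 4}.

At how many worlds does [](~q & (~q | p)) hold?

1: successors {2, 3}; ~q & (~q | p) there: 2:T, 3:F. ✗
2: no successors, so [](~q & (~q | p)) holds vacuously. ✓
3: successors {4}; ~q & (~q | p) there: 4:F. ✗
4: no successors, so [](~q & (~q | p)) holds vacuously. ✓
Satisfying worlds: {2, 4}.

2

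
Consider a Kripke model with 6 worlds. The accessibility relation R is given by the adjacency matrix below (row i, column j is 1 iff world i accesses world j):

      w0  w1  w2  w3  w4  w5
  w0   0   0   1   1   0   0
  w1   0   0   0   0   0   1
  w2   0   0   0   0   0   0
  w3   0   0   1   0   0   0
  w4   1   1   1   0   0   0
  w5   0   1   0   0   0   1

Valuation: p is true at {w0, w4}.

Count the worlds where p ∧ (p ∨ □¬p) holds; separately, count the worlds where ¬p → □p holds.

For p ∧ (p ∨ □¬p):
w0: p is T, p ∨ □¬p is T. ✓
w1: p is F, p ∨ □¬p is T. ✗
w2: p is F, p ∨ □¬p is T. ✗
w3: p is F, p ∨ □¬p is T. ✗
w4: p is T, p ∨ □¬p is T. ✓
w5: p is F, p ∨ □¬p is T. ✗
— 2 worlds.
For ¬p → □p:
w0: ¬p is F, □p is F. ✓
w1: ¬p is T, □p is F. ✗
w2: ¬p is T, □p is T. ✓
w3: ¬p is T, □p is F. ✗
w4: ¬p is F, □p is F. ✓
w5: ¬p is T, □p is F. ✗
— 3 worlds.

2 and 3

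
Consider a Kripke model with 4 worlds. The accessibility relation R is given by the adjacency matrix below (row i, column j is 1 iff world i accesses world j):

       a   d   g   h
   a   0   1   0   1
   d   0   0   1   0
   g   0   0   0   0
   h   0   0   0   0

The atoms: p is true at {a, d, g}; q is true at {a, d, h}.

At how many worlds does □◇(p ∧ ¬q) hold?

2

a: successors {d, h}; ◇(p ∧ ¬q) there: d:T, h:F. ✗
d: successors {g}; ◇(p ∧ ¬q) there: g:F. ✗
g: no successors, so □◇(p ∧ ¬q) holds vacuously. ✓
h: no successors, so □◇(p ∧ ¬q) holds vacuously. ✓
Satisfying worlds: {g, h}.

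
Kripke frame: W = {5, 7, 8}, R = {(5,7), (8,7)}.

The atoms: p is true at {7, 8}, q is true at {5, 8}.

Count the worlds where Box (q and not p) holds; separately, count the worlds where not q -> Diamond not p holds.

1 and 2

For Box (q and not p):
5: successors {7}; q and not p there: 7:F. ✗
7: no successors, so Box (q and not p) holds vacuously. ✓
8: successors {7}; q and not p there: 7:F. ✗
— 1 world.
For not q -> Diamond not p:
5: not q is F, Diamond not p is F. ✓
7: not q is T, Diamond not p is F. ✗
8: not q is F, Diamond not p is F. ✓
— 2 worlds.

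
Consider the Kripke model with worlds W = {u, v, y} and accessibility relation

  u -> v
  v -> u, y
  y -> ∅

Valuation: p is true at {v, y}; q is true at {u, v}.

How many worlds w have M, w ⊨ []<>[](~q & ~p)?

2

u: successors {v}; <>[](~q & ~p) there: v:T. ✓
v: successors {u, y}; <>[](~q & ~p) there: u:F, y:F. ✗
y: no successors, so []<>[](~q & ~p) holds vacuously. ✓
Satisfying worlds: {u, y}.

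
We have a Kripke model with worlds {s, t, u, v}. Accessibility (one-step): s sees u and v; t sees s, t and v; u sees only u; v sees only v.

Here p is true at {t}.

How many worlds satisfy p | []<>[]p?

1

s: p is F, []<>[]p is F. ✗
t: p is T, []<>[]p is F. ✓
u: p is F, []<>[]p is F. ✗
v: p is F, []<>[]p is F. ✗
Satisfying worlds: {t}.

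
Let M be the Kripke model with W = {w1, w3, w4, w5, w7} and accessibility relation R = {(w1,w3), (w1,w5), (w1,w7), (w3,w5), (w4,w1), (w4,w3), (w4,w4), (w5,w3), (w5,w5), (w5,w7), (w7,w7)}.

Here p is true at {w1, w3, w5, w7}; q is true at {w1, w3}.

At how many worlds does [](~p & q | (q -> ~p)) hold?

2

w1: successors {w3, w5, w7}; ~p & q | (q -> ~p) there: w3:F, w5:T, w7:T. ✗
w3: successors {w5}; ~p & q | (q -> ~p) there: w5:T. ✓
w4: successors {w1, w3, w4}; ~p & q | (q -> ~p) there: w1:F, w3:F, w4:T. ✗
w5: successors {w3, w5, w7}; ~p & q | (q -> ~p) there: w3:F, w5:T, w7:T. ✗
w7: successors {w7}; ~p & q | (q -> ~p) there: w7:T. ✓
Satisfying worlds: {w3, w7}.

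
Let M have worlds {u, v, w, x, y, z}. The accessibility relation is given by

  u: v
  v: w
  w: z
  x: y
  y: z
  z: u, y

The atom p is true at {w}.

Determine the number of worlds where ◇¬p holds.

5

u: successors {v}; ¬p there: v:T. ✓
v: successors {w}; ¬p there: w:F. ✗
w: successors {z}; ¬p there: z:T. ✓
x: successors {y}; ¬p there: y:T. ✓
y: successors {z}; ¬p there: z:T. ✓
z: successors {u, y}; ¬p there: u:T, y:T. ✓
Satisfying worlds: {u, w, x, y, z}.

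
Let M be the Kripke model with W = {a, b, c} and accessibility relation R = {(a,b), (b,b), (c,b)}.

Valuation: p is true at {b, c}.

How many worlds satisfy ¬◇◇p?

a: ◇◇p is T. ✗
b: ◇◇p is T. ✗
c: ◇◇p is T. ✗
Satisfying worlds: ∅.

0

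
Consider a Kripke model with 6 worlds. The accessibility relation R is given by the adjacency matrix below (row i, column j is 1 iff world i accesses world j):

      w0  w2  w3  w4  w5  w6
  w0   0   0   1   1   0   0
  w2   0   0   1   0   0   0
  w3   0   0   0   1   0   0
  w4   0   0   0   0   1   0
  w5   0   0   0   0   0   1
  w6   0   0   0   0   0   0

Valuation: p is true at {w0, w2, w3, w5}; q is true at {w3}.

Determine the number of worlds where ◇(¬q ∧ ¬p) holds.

3

w0: successors {w3, w4}; ¬q ∧ ¬p there: w3:F, w4:T. ✓
w2: successors {w3}; ¬q ∧ ¬p there: w3:F. ✗
w3: successors {w4}; ¬q ∧ ¬p there: w4:T. ✓
w4: successors {w5}; ¬q ∧ ¬p there: w5:F. ✗
w5: successors {w6}; ¬q ∧ ¬p there: w6:T. ✓
w6: no successors, so ◇(¬q ∧ ¬p) fails. ✗
Satisfying worlds: {w0, w3, w5}.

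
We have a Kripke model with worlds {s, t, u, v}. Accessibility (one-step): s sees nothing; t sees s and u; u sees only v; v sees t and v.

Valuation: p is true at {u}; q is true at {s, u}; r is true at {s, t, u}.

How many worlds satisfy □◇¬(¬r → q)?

2

s: no successors, so □◇¬(¬r → q) holds vacuously. ✓
t: successors {s, u}; ◇¬(¬r → q) there: s:F, u:T. ✗
u: successors {v}; ◇¬(¬r → q) there: v:T. ✓
v: successors {t, v}; ◇¬(¬r → q) there: t:F, v:T. ✗
Satisfying worlds: {s, u}.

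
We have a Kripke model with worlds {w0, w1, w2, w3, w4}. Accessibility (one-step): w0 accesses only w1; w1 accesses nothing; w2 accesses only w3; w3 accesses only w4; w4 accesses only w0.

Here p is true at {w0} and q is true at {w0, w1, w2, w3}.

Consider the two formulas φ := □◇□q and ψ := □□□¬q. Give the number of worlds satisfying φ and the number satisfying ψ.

For □◇□q:
w0: successors {w1}; ◇□q there: w1:F. ✗
w1: no successors, so □◇□q holds vacuously. ✓
w2: successors {w3}; ◇□q there: w3:T. ✓
w3: successors {w4}; ◇□q there: w4:T. ✓
w4: successors {w0}; ◇□q there: w0:T. ✓
— 4 worlds.
For □□□¬q:
w0: successors {w1}; □□¬q there: w1:T. ✓
w1: no successors, so □□□¬q holds vacuously. ✓
w2: successors {w3}; □□¬q there: w3:F. ✗
w3: successors {w4}; □□¬q there: w4:F. ✗
w4: successors {w0}; □□¬q there: w0:T. ✓
— 3 worlds.

4 and 3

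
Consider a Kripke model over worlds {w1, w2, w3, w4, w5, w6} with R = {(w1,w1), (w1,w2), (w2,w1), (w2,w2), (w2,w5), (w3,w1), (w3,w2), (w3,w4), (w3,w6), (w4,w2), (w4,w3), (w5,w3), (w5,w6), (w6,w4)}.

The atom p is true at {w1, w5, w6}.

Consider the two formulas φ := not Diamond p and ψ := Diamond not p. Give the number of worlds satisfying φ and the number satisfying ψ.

For not Diamond p:
w1: Diamond p is T. ✗
w2: Diamond p is T. ✗
w3: Diamond p is T. ✗
w4: Diamond p is F. ✓
w5: Diamond p is T. ✗
w6: Diamond p is F. ✓
— 2 worlds.
For Diamond not p:
w1: successors {w1, w2}; not p there: w1:F, w2:T. ✓
w2: successors {w1, w2, w5}; not p there: w1:F, w2:T, w5:F. ✓
w3: successors {w1, w2, w4, w6}; not p there: w1:F, w2:T, w4:T, w6:F. ✓
w4: successors {w2, w3}; not p there: w2:T, w3:T. ✓
w5: successors {w3, w6}; not p there: w3:T, w6:F. ✓
w6: successors {w4}; not p there: w4:T. ✓
— 6 worlds.

2 and 6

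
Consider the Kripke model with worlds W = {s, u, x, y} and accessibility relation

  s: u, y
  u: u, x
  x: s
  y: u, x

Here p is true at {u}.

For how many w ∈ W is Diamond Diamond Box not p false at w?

1

s: successors {u, y}; Diamond Box not p there: u:T, y:T. ✓
u: successors {u, x}; Diamond Box not p there: u:T, x:F. ✓
x: successors {s}; Diamond Box not p there: s:F. ✗
y: successors {u, x}; Diamond Box not p there: u:T, x:F. ✓
Satisfying worlds: {s, u, y}.
So Diamond Diamond Box not p fails at the other 1 world.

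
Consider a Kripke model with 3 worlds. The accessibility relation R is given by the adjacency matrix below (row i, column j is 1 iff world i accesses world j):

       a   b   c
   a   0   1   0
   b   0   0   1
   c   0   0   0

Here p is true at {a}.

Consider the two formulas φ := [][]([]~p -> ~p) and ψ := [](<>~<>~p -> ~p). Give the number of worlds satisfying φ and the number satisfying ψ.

For [][]([]~p -> ~p):
a: successors {b}; []([]~p -> ~p) there: b:T. ✓
b: successors {c}; []([]~p -> ~p) there: c:T. ✓
c: no successors, so [][]([]~p -> ~p) holds vacuously. ✓
— 3 worlds.
For [](<>~<>~p -> ~p):
a: successors {b}; <>~<>~p -> ~p there: b:T. ✓
b: successors {c}; <>~<>~p -> ~p there: c:T. ✓
c: no successors, so [](<>~<>~p -> ~p) holds vacuously. ✓
— 3 worlds.

3 and 3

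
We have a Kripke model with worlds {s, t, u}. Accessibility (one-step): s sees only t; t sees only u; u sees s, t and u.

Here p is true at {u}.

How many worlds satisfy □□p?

s: successors {t}; □p there: t:T. ✓
t: successors {u}; □p there: u:F. ✗
u: successors {s, t, u}; □p there: s:F, t:T, u:F. ✗
Satisfying worlds: {s}.

1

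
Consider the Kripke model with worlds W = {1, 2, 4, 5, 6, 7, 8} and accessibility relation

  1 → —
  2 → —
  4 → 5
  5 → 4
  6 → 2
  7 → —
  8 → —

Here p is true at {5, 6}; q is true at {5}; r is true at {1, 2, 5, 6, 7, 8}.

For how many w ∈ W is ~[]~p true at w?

1: []~p is T. ✗
2: []~p is T. ✗
4: []~p is F. ✓
5: []~p is T. ✗
6: []~p is T. ✗
7: []~p is T. ✗
8: []~p is T. ✗
Satisfying worlds: {4}.

1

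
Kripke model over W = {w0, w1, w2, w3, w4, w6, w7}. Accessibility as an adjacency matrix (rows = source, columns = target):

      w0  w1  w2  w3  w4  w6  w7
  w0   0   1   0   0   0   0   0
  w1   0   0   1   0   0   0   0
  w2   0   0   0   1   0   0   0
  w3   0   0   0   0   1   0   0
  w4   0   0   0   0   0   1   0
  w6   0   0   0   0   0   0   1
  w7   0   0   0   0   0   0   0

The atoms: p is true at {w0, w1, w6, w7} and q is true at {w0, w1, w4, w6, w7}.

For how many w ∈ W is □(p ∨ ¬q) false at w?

1

w0: successors {w1}; p ∨ ¬q there: w1:T. ✓
w1: successors {w2}; p ∨ ¬q there: w2:T. ✓
w2: successors {w3}; p ∨ ¬q there: w3:T. ✓
w3: successors {w4}; p ∨ ¬q there: w4:F. ✗
w4: successors {w6}; p ∨ ¬q there: w6:T. ✓
w6: successors {w7}; p ∨ ¬q there: w7:T. ✓
w7: no successors, so □(p ∨ ¬q) holds vacuously. ✓
Satisfying worlds: {w0, w1, w2, w4, w6, w7}.
So □(p ∨ ¬q) fails at the other 1 world.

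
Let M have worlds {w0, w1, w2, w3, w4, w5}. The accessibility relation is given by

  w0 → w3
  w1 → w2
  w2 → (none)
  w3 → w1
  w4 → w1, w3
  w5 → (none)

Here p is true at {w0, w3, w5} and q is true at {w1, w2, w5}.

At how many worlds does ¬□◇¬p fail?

w0: □◇¬p is T. ✗
w1: □◇¬p is F. ✓
w2: □◇¬p is T. ✗
w3: □◇¬p is T. ✗
w4: □◇¬p is T. ✗
w5: □◇¬p is T. ✗
Satisfying worlds: {w1}.
So ¬□◇¬p fails at the other 5 worlds.

5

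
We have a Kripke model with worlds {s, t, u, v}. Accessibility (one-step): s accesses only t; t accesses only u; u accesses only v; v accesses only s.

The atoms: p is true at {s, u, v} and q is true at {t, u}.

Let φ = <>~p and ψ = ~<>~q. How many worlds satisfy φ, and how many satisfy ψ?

For <>~p:
s: successors {t}; ~p there: t:T. ✓
t: successors {u}; ~p there: u:F. ✗
u: successors {v}; ~p there: v:F. ✗
v: successors {s}; ~p there: s:F. ✗
— 1 world.
For ~<>~q:
s: <>~q is F. ✓
t: <>~q is F. ✓
u: <>~q is T. ✗
v: <>~q is T. ✗
— 2 worlds.

1 and 2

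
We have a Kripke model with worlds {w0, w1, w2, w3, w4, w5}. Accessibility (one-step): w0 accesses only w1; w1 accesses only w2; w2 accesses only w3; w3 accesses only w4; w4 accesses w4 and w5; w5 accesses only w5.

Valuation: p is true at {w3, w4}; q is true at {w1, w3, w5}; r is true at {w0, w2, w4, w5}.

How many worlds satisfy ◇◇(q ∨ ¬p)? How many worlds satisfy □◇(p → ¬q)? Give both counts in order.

For ◇◇(q ∨ ¬p):
w0: successors {w1}; ◇(q ∨ ¬p) there: w1:T. ✓
w1: successors {w2}; ◇(q ∨ ¬p) there: w2:T. ✓
w2: successors {w3}; ◇(q ∨ ¬p) there: w3:F. ✗
w3: successors {w4}; ◇(q ∨ ¬p) there: w4:T. ✓
w4: successors {w4, w5}; ◇(q ∨ ¬p) there: w4:T, w5:T. ✓
w5: successors {w5}; ◇(q ∨ ¬p) there: w5:T. ✓
— 5 worlds.
For □◇(p → ¬q):
w0: successors {w1}; ◇(p → ¬q) there: w1:T. ✓
w1: successors {w2}; ◇(p → ¬q) there: w2:F. ✗
w2: successors {w3}; ◇(p → ¬q) there: w3:T. ✓
w3: successors {w4}; ◇(p → ¬q) there: w4:T. ✓
w4: successors {w4, w5}; ◇(p → ¬q) there: w4:T, w5:T. ✓
w5: successors {w5}; ◇(p → ¬q) there: w5:T. ✓
— 5 worlds.

5 and 5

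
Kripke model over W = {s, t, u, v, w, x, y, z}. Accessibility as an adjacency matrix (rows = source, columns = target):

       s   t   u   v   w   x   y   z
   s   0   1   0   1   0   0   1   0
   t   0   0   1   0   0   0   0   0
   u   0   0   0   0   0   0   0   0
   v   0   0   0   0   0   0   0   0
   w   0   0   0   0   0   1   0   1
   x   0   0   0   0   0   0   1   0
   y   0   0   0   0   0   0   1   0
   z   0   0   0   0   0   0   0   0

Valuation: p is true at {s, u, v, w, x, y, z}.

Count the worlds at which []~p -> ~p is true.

5

s: []~p is F, ~p is F. ✓
t: []~p is F, ~p is T. ✓
u: []~p is T, ~p is F. ✗
v: []~p is T, ~p is F. ✗
w: []~p is F, ~p is F. ✓
x: []~p is F, ~p is F. ✓
y: []~p is F, ~p is F. ✓
z: []~p is T, ~p is F. ✗
Satisfying worlds: {s, t, w, x, y}.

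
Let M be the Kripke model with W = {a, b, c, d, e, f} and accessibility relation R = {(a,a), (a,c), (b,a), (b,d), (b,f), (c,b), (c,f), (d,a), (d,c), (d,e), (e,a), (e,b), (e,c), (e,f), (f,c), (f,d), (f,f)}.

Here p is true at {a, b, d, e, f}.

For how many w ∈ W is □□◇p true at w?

a: successors {a, c}; □◇p there: a:T, c:T. ✓
b: successors {a, d, f}; □◇p there: a:T, d:T, f:T. ✓
c: successors {b, f}; □◇p there: b:T, f:T. ✓
d: successors {a, c, e}; □◇p there: a:T, c:T, e:T. ✓
e: successors {a, b, c, f}; □◇p there: a:T, b:T, c:T, f:T. ✓
f: successors {c, d, f}; □◇p there: c:T, d:T, f:T. ✓
Satisfying worlds: {a, b, c, d, e, f}.

6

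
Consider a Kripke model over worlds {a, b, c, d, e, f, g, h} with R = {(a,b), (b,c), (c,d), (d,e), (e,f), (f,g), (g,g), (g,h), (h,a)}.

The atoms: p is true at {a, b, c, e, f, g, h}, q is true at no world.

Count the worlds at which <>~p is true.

a: successors {b}; ~p there: b:F. ✗
b: successors {c}; ~p there: c:F. ✗
c: successors {d}; ~p there: d:T. ✓
d: successors {e}; ~p there: e:F. ✗
e: successors {f}; ~p there: f:F. ✗
f: successors {g}; ~p there: g:F. ✗
g: successors {g, h}; ~p there: g:F, h:F. ✗
h: successors {a}; ~p there: a:F. ✗
Satisfying worlds: {c}.

1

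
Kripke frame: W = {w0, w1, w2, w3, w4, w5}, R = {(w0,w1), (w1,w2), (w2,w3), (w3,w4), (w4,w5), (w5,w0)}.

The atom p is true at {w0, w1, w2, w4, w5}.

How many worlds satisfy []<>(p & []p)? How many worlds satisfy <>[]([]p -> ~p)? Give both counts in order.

4 and 2

For []<>(p & []p):
w0: successors {w1}; <>(p & []p) there: w1:F. ✗
w1: successors {w2}; <>(p & []p) there: w2:F. ✗
w2: successors {w3}; <>(p & []p) there: w3:T. ✓
w3: successors {w4}; <>(p & []p) there: w4:T. ✓
w4: successors {w5}; <>(p & []p) there: w5:T. ✓
w5: successors {w0}; <>(p & []p) there: w0:T. ✓
— 4 worlds.
For <>[]([]p -> ~p):
w0: successors {w1}; []([]p -> ~p) there: w1:T. ✓
w1: successors {w2}; []([]p -> ~p) there: w2:T. ✓
w2: successors {w3}; []([]p -> ~p) there: w3:F. ✗
w3: successors {w4}; []([]p -> ~p) there: w4:F. ✗
w4: successors {w5}; []([]p -> ~p) there: w5:F. ✗
w5: successors {w0}; []([]p -> ~p) there: w0:F. ✗
— 2 worlds.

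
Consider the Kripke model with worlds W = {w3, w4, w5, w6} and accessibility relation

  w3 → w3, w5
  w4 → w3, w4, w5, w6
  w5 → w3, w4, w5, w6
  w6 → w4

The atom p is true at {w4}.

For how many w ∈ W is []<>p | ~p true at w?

3

w3: []<>p is F, ~p is T. ✓
w4: []<>p is F, ~p is F. ✗
w5: []<>p is F, ~p is T. ✓
w6: []<>p is T, ~p is T. ✓
Satisfying worlds: {w3, w5, w6}.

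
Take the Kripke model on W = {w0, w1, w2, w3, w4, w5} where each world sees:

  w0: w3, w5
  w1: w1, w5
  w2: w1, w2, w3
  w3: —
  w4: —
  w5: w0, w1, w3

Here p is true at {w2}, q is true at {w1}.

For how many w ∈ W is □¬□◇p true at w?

3

w0: successors {w3, w5}; ¬□◇p there: w3:F, w5:T. ✗
w1: successors {w1, w5}; ¬□◇p there: w1:T, w5:T. ✓
w2: successors {w1, w2, w3}; ¬□◇p there: w1:T, w2:T, w3:F. ✗
w3: no successors, so □¬□◇p holds vacuously. ✓
w4: no successors, so □¬□◇p holds vacuously. ✓
w5: successors {w0, w1, w3}; ¬□◇p there: w0:T, w1:T, w3:F. ✗
Satisfying worlds: {w1, w3, w4}.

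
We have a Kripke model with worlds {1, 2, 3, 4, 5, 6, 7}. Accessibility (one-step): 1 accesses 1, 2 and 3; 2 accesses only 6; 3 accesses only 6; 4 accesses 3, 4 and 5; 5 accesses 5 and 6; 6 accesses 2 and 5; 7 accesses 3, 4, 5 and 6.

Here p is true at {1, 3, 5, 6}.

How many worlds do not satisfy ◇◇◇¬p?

2

1: successors {1, 2, 3}; ◇◇¬p there: 1:T, 2:T, 3:T. ✓
2: successors {6}; ◇◇¬p there: 6:F. ✗
3: successors {6}; ◇◇¬p there: 6:F. ✗
4: successors {3, 4, 5}; ◇◇¬p there: 3:T, 4:T, 5:T. ✓
5: successors {5, 6}; ◇◇¬p there: 5:T, 6:F. ✓
6: successors {2, 5}; ◇◇¬p there: 2:T, 5:T. ✓
7: successors {3, 4, 5, 6}; ◇◇¬p there: 3:T, 4:T, 5:T, 6:F. ✓
Satisfying worlds: {1, 4, 5, 6, 7}.
So ◇◇◇¬p fails at the other 2 worlds.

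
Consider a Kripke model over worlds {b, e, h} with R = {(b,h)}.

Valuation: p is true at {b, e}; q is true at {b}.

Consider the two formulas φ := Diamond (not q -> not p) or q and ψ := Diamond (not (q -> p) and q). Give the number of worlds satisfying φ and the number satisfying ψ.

1 and 0

For Diamond (not q -> not p) or q:
b: Diamond (not q -> not p) is T, q is T. ✓
e: Diamond (not q -> not p) is F, q is F. ✗
h: Diamond (not q -> not p) is F, q is F. ✗
— 1 world.
For Diamond (not (q -> p) and q):
b: successors {h}; not (q -> p) and q there: h:F. ✗
e: no successors, so Diamond (not (q -> p) and q) fails. ✗
h: no successors, so Diamond (not (q -> p) and q) fails. ✗
— 0 worlds.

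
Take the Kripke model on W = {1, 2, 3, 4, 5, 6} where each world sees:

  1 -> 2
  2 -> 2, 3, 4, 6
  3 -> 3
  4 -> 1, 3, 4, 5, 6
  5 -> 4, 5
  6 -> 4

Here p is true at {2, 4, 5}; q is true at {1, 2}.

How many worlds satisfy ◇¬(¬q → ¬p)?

1: successors {2}; ¬(¬q → ¬p) there: 2:F. ✗
2: successors {2, 3, 4, 6}; ¬(¬q → ¬p) there: 2:F, 3:F, 4:T, 6:F. ✓
3: successors {3}; ¬(¬q → ¬p) there: 3:F. ✗
4: successors {1, 3, 4, 5, 6}; ¬(¬q → ¬p) there: 1:F, 3:F, 4:T, 5:T, 6:F. ✓
5: successors {4, 5}; ¬(¬q → ¬p) there: 4:T, 5:T. ✓
6: successors {4}; ¬(¬q → ¬p) there: 4:T. ✓
Satisfying worlds: {2, 4, 5, 6}.

4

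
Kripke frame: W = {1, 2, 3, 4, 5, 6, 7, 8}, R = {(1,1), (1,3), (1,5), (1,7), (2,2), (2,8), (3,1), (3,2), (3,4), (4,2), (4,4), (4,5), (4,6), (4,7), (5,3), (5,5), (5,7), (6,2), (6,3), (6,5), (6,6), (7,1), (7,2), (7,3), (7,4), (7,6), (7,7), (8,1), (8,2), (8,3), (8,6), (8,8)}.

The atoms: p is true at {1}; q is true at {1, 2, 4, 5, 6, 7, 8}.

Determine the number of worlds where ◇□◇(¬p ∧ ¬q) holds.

0

1: successors {1, 3, 5, 7}; □◇(¬p ∧ ¬q) there: 1:F, 3:F, 5:F, 7:F. ✗
2: successors {2, 8}; □◇(¬p ∧ ¬q) there: 2:F, 8:F. ✗
3: successors {1, 2, 4}; □◇(¬p ∧ ¬q) there: 1:F, 2:F, 4:F. ✗
4: successors {2, 4, 5, 6, 7}; □◇(¬p ∧ ¬q) there: 2:F, 4:F, 5:F, 6:F, 7:F. ✗
5: successors {3, 5, 7}; □◇(¬p ∧ ¬q) there: 3:F, 5:F, 7:F. ✗
6: successors {2, 3, 5, 6}; □◇(¬p ∧ ¬q) there: 2:F, 3:F, 5:F, 6:F. ✗
7: successors {1, 2, 3, 4, 6, 7}; □◇(¬p ∧ ¬q) there: 1:F, 2:F, 3:F, 4:F, 6:F, 7:F. ✗
8: successors {1, 2, 3, 6, 8}; □◇(¬p ∧ ¬q) there: 1:F, 2:F, 3:F, 6:F, 8:F. ✗
Satisfying worlds: ∅.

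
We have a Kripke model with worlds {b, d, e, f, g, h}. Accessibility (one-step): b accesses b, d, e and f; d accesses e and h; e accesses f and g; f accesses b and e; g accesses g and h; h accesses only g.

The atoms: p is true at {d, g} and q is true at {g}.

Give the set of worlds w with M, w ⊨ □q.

b: successors {b, d, e, f}; q there: b:F, d:F, e:F, f:F. ✗
d: successors {e, h}; q there: e:F, h:F. ✗
e: successors {f, g}; q there: f:F, g:T. ✗
f: successors {b, e}; q there: b:F, e:F. ✗
g: successors {g, h}; q there: g:T, h:F. ✗
h: successors {g}; q there: g:T. ✓

{h}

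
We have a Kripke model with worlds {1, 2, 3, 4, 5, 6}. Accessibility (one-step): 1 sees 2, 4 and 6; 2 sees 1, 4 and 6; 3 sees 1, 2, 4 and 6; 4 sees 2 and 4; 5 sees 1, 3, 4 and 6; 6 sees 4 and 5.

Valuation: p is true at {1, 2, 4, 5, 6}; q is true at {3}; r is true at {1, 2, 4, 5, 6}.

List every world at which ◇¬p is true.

1: successors {2, 4, 6}; ¬p there: 2:F, 4:F, 6:F. ✗
2: successors {1, 4, 6}; ¬p there: 1:F, 4:F, 6:F. ✗
3: successors {1, 2, 4, 6}; ¬p there: 1:F, 2:F, 4:F, 6:F. ✗
4: successors {2, 4}; ¬p there: 2:F, 4:F. ✗
5: successors {1, 3, 4, 6}; ¬p there: 1:F, 3:T, 4:F, 6:F. ✓
6: successors {4, 5}; ¬p there: 4:F, 5:F. ✗

{5}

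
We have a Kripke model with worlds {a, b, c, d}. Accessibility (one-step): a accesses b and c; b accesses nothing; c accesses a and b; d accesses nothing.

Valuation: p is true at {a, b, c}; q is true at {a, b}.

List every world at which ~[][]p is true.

a: [][]p is T. ✗
b: [][]p is T. ✗
c: [][]p is T. ✗
d: [][]p is T. ✗

∅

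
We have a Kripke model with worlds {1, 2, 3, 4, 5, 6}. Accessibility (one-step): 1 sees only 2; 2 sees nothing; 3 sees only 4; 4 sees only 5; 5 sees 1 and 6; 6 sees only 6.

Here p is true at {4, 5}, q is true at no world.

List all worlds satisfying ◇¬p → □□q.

1: ◇¬p is T, □□q is T. ✓
2: ◇¬p is F, □□q is T. ✓
3: ◇¬p is F, □□q is F. ✓
4: ◇¬p is F, □□q is F. ✓
5: ◇¬p is T, □□q is F. ✗
6: ◇¬p is T, □□q is F. ✗

{1, 2, 3, 4}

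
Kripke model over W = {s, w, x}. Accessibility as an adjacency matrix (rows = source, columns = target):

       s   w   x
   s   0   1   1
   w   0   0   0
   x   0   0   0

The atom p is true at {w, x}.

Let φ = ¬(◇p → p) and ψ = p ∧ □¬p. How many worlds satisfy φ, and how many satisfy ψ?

For ¬(◇p → p):
s: ◇p → p is F. ✓
w: ◇p → p is T. ✗
x: ◇p → p is T. ✗
— 1 world.
For p ∧ □¬p:
s: p is F, □¬p is F. ✗
w: p is T, □¬p is T. ✓
x: p is T, □¬p is T. ✓
— 2 worlds.

1 and 2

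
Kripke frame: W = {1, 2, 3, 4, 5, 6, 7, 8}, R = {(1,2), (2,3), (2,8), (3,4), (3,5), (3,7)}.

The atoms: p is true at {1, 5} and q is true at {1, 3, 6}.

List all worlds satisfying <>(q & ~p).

{2}

1: successors {2}; q & ~p there: 2:F. ✗
2: successors {3, 8}; q & ~p there: 3:T, 8:F. ✓
3: successors {4, 5, 7}; q & ~p there: 4:F, 5:F, 7:F. ✗
4: no successors, so <>(q & ~p) fails. ✗
5: no successors, so <>(q & ~p) fails. ✗
6: no successors, so <>(q & ~p) fails. ✗
7: no successors, so <>(q & ~p) fails. ✗
8: no successors, so <>(q & ~p) fails. ✗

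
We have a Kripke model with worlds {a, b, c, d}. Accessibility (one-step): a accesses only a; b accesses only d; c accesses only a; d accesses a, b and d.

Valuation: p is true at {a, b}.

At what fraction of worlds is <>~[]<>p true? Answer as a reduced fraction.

1/2

a: successors {a}; ~[]<>p there: a:F. ✗
b: successors {d}; ~[]<>p there: d:T. ✓
c: successors {a}; ~[]<>p there: a:F. ✗
d: successors {a, b, d}; ~[]<>p there: a:F, b:F, d:T. ✓
That's 2 of 4 worlds, so 2/4 = 1/2.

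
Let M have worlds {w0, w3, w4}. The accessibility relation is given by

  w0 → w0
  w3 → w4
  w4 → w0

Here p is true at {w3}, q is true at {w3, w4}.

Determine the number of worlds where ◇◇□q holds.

0

w0: successors {w0}; ◇□q there: w0:F. ✗
w3: successors {w4}; ◇□q there: w4:F. ✗
w4: successors {w0}; ◇□q there: w0:F. ✗
Satisfying worlds: ∅.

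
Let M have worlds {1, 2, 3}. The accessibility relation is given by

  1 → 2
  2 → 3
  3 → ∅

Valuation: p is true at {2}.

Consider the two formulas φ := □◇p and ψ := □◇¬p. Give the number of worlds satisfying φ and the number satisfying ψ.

For □◇p:
1: successors {2}; ◇p there: 2:F. ✗
2: successors {3}; ◇p there: 3:F. ✗
3: no successors, so □◇p holds vacuously. ✓
— 1 world.
For □◇¬p:
1: successors {2}; ◇¬p there: 2:T. ✓
2: successors {3}; ◇¬p there: 3:F. ✗
3: no successors, so □◇¬p holds vacuously. ✓
— 2 worlds.

1 and 2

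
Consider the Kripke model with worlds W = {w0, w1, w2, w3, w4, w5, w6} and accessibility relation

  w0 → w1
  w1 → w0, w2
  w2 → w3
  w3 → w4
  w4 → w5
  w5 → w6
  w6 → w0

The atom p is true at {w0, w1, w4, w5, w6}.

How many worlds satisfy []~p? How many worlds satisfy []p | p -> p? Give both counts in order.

1 and 6

For []~p:
w0: successors {w1}; ~p there: w1:F. ✗
w1: successors {w0, w2}; ~p there: w0:F, w2:T. ✗
w2: successors {w3}; ~p there: w3:T. ✓
w3: successors {w4}; ~p there: w4:F. ✗
w4: successors {w5}; ~p there: w5:F. ✗
w5: successors {w6}; ~p there: w6:F. ✗
w6: successors {w0}; ~p there: w0:F. ✗
— 1 world.
For []p | p -> p:
w0: []p | p is T, p is T. ✓
w1: []p | p is T, p is T. ✓
w2: []p | p is F, p is F. ✓
w3: []p | p is T, p is F. ✗
w4: []p | p is T, p is T. ✓
w5: []p | p is T, p is T. ✓
w6: []p | p is T, p is T. ✓
— 6 worlds.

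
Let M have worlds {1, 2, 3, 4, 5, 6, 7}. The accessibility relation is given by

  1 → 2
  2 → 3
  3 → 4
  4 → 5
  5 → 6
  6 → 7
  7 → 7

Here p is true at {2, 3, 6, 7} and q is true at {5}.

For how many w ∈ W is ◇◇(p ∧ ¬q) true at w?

5

1: successors {2}; ◇(p ∧ ¬q) there: 2:T. ✓
2: successors {3}; ◇(p ∧ ¬q) there: 3:F. ✗
3: successors {4}; ◇(p ∧ ¬q) there: 4:F. ✗
4: successors {5}; ◇(p ∧ ¬q) there: 5:T. ✓
5: successors {6}; ◇(p ∧ ¬q) there: 6:T. ✓
6: successors {7}; ◇(p ∧ ¬q) there: 7:T. ✓
7: successors {7}; ◇(p ∧ ¬q) there: 7:T. ✓
Satisfying worlds: {1, 4, 5, 6, 7}.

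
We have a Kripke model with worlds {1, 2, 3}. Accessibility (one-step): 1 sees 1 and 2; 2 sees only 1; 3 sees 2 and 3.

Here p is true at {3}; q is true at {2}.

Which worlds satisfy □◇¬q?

{1, 2, 3}

1: successors {1, 2}; ◇¬q there: 1:T, 2:T. ✓
2: successors {1}; ◇¬q there: 1:T. ✓
3: successors {2, 3}; ◇¬q there: 2:T, 3:T. ✓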